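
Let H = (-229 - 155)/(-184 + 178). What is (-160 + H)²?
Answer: 9216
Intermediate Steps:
H = 64 (H = -384/(-6) = -384*(-⅙) = 64)
(-160 + H)² = (-160 + 64)² = (-96)² = 9216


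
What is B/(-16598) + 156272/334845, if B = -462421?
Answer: 157433162401/5557757310 ≈ 28.327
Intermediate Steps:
B/(-16598) + 156272/334845 = -462421/(-16598) + 156272/334845 = -462421*(-1/16598) + 156272*(1/334845) = 462421/16598 + 156272/334845 = 157433162401/5557757310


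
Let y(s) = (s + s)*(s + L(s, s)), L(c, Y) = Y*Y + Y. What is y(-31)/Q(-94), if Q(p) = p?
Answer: 27869/47 ≈ 592.96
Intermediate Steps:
L(c, Y) = Y + Y**2 (L(c, Y) = Y**2 + Y = Y + Y**2)
y(s) = 2*s*(s + s*(1 + s)) (y(s) = (s + s)*(s + s*(1 + s)) = (2*s)*(s + s*(1 + s)) = 2*s*(s + s*(1 + s)))
y(-31)/Q(-94) = (2*(-31)**2*(2 - 31))/(-94) = (2*961*(-29))*(-1/94) = -55738*(-1/94) = 27869/47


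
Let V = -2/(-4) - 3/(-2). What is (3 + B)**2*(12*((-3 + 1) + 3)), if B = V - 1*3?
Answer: 48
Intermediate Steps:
V = 2 (V = -2*(-1/4) - 3*(-1/2) = 1/2 + 3/2 = 2)
B = -1 (B = 2 - 1*3 = 2 - 3 = -1)
(3 + B)**2*(12*((-3 + 1) + 3)) = (3 - 1)**2*(12*((-3 + 1) + 3)) = 2**2*(12*(-2 + 3)) = 4*(12*1) = 4*12 = 48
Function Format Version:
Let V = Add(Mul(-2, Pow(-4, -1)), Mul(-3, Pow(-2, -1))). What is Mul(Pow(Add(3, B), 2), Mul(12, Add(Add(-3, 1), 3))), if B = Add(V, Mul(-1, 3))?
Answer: 48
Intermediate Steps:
V = 2 (V = Add(Mul(-2, Rational(-1, 4)), Mul(-3, Rational(-1, 2))) = Add(Rational(1, 2), Rational(3, 2)) = 2)
B = -1 (B = Add(2, Mul(-1, 3)) = Add(2, -3) = -1)
Mul(Pow(Add(3, B), 2), Mul(12, Add(Add(-3, 1), 3))) = Mul(Pow(Add(3, -1), 2), Mul(12, Add(Add(-3, 1), 3))) = Mul(Pow(2, 2), Mul(12, Add(-2, 3))) = Mul(4, Mul(12, 1)) = Mul(4, 12) = 48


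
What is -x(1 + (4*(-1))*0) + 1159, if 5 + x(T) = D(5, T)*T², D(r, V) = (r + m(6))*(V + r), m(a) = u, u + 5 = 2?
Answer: 1152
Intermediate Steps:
u = -3 (u = -5 + 2 = -3)
m(a) = -3
D(r, V) = (-3 + r)*(V + r) (D(r, V) = (r - 3)*(V + r) = (-3 + r)*(V + r))
x(T) = -5 + T²*(10 + 2*T) (x(T) = -5 + (5² - 3*T - 3*5 + T*5)*T² = -5 + (25 - 3*T - 15 + 5*T)*T² = -5 + (10 + 2*T)*T² = -5 + T²*(10 + 2*T))
-x(1 + (4*(-1))*0) + 1159 = -(-5 + 2*(1 + (4*(-1))*0)²*(5 + (1 + (4*(-1))*0))) + 1159 = -(-5 + 2*(1 - 4*0)²*(5 + (1 - 4*0))) + 1159 = -(-5 + 2*(1 + 0)²*(5 + (1 + 0))) + 1159 = -(-5 + 2*1²*(5 + 1)) + 1159 = -(-5 + 2*1*6) + 1159 = -(-5 + 12) + 1159 = -1*7 + 1159 = -7 + 1159 = 1152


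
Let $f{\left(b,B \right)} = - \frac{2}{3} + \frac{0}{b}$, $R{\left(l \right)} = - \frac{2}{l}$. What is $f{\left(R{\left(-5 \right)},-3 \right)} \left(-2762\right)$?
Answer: $\frac{5524}{3} \approx 1841.3$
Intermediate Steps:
$f{\left(b,B \right)} = - \frac{2}{3}$ ($f{\left(b,B \right)} = \left(-2\right) \frac{1}{3} + 0 = - \frac{2}{3} + 0 = - \frac{2}{3}$)
$f{\left(R{\left(-5 \right)},-3 \right)} \left(-2762\right) = \left(- \frac{2}{3}\right) \left(-2762\right) = \frac{5524}{3}$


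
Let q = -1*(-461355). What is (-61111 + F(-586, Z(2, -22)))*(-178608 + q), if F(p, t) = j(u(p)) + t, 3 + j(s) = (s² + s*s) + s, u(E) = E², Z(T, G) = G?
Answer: 66683591930739324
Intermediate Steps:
j(s) = -3 + s + 2*s² (j(s) = -3 + ((s² + s*s) + s) = -3 + ((s² + s²) + s) = -3 + (2*s² + s) = -3 + (s + 2*s²) = -3 + s + 2*s²)
F(p, t) = -3 + t + p² + 2*p⁴ (F(p, t) = (-3 + p² + 2*(p²)²) + t = (-3 + p² + 2*p⁴) + t = -3 + t + p² + 2*p⁴)
q = 461355
(-61111 + F(-586, Z(2, -22)))*(-178608 + q) = (-61111 + (-3 - 22 + (-586)² + 2*(-586)⁴))*(-178608 + 461355) = (-61111 + (-3 - 22 + 343396 + 2*117920812816))*282747 = (-61111 + (-3 - 22 + 343396 + 235841625632))*282747 = (-61111 + 235841969003)*282747 = 235841907892*282747 = 66683591930739324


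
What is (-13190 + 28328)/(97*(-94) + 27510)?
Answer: 7569/9196 ≈ 0.82308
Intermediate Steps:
(-13190 + 28328)/(97*(-94) + 27510) = 15138/(-9118 + 27510) = 15138/18392 = 15138*(1/18392) = 7569/9196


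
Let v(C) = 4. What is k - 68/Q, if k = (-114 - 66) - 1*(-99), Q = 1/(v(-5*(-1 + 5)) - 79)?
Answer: 5019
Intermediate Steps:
Q = -1/75 (Q = 1/(4 - 79) = 1/(-75) = -1/75 ≈ -0.013333)
k = -81 (k = -180 + 99 = -81)
k - 68/Q = -81 - 68/(-1/75) = -81 - 68*(-75) = -81 + 5100 = 5019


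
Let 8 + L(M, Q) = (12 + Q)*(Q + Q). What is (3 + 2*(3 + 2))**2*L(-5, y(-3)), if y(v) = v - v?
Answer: -1352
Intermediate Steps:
y(v) = 0
L(M, Q) = -8 + 2*Q*(12 + Q) (L(M, Q) = -8 + (12 + Q)*(Q + Q) = -8 + (12 + Q)*(2*Q) = -8 + 2*Q*(12 + Q))
(3 + 2*(3 + 2))**2*L(-5, y(-3)) = (3 + 2*(3 + 2))**2*(-8 + 2*0**2 + 24*0) = (3 + 2*5)**2*(-8 + 2*0 + 0) = (3 + 10)**2*(-8 + 0 + 0) = 13**2*(-8) = 169*(-8) = -1352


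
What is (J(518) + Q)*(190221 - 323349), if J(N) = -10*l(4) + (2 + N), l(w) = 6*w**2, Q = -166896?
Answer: 22277107008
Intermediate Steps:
J(N) = -958 + N (J(N) = -60*4**2 + (2 + N) = -60*16 + (2 + N) = -10*96 + (2 + N) = -960 + (2 + N) = -958 + N)
(J(518) + Q)*(190221 - 323349) = ((-958 + 518) - 166896)*(190221 - 323349) = (-440 - 166896)*(-133128) = -167336*(-133128) = 22277107008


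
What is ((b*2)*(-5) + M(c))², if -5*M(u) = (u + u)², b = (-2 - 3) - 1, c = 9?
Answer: 576/25 ≈ 23.040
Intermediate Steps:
b = -6 (b = -5 - 1 = -6)
M(u) = -4*u²/5 (M(u) = -(u + u)²/5 = -4*u²/5)
((b*2)*(-5) + M(c))² = (-6*2*(-5) - ⅘*9²)² = (-12*(-5) - ⅘*81)² = (60 - 324/5)² = (-24/5)² = 576/25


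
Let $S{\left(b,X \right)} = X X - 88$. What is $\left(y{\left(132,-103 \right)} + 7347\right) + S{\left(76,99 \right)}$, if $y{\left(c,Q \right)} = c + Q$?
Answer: $17089$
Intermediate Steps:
$y{\left(c,Q \right)} = Q + c$
$S{\left(b,X \right)} = -88 + X^{2}$ ($S{\left(b,X \right)} = X^{2} - 88 = -88 + X^{2}$)
$\left(y{\left(132,-103 \right)} + 7347\right) + S{\left(76,99 \right)} = \left(\left(-103 + 132\right) + 7347\right) - \left(88 - 99^{2}\right) = \left(29 + 7347\right) + \left(-88 + 9801\right) = 7376 + 9713 = 17089$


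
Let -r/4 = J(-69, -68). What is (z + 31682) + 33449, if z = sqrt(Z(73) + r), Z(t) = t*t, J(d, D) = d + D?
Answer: 65131 + 3*sqrt(653) ≈ 65208.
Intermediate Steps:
J(d, D) = D + d
Z(t) = t**2
r = 548 (r = -4*(-68 - 69) = -4*(-137) = 548)
z = 3*sqrt(653) (z = sqrt(73**2 + 548) = sqrt(5329 + 548) = sqrt(5877) = 3*sqrt(653) ≈ 76.662)
(z + 31682) + 33449 = (3*sqrt(653) + 31682) + 33449 = (31682 + 3*sqrt(653)) + 33449 = 65131 + 3*sqrt(653)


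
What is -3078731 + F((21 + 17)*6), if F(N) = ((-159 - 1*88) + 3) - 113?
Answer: -3079088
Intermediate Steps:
F(N) = -357 (F(N) = ((-159 - 88) + 3) - 113 = (-247 + 3) - 113 = -244 - 113 = -357)
-3078731 + F((21 + 17)*6) = -3078731 - 357 = -3079088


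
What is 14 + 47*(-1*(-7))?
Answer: 343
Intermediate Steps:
14 + 47*(-1*(-7)) = 14 + 47*7 = 14 + 329 = 343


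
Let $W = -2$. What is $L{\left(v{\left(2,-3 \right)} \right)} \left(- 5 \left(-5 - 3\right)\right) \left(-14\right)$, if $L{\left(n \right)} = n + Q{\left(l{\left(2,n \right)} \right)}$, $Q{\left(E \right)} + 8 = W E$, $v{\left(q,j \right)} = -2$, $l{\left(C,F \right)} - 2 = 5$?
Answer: $13440$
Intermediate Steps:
$l{\left(C,F \right)} = 7$ ($l{\left(C,F \right)} = 2 + 5 = 7$)
$Q{\left(E \right)} = -8 - 2 E$
$L{\left(n \right)} = -22 + n$ ($L{\left(n \right)} = n - 22 = -22 + n$)
$L{\left(v{\left(2,-3 \right)} \right)} \left(- 5 \left(-5 - 3\right)\right) \left(-14\right) = \left(-22 - 2\right) \left(- 5 \left(-5 - 3\right)\right) \left(-14\right) = - 24 \left(\left(-5\right) \left(-8\right)\right) \left(-14\right) = \left(-24\right) 40 \left(-14\right) = \left(-960\right) \left(-14\right) = 13440$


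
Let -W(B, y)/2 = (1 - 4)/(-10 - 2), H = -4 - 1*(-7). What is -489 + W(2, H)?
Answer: -979/2 ≈ -489.50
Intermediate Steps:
H = 3 (H = -4 + 7 = 3)
W(B, y) = -1/2 (W(B, y) = -2*(1 - 4)/(-10 - 2) = -(-6)/(-12) = -(-6)*(-1)/12 = -2*1/4 = -1/2)
-489 + W(2, H) = -489 - 1/2 = -979/2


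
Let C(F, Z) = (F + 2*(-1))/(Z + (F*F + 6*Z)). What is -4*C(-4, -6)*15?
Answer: -180/13 ≈ -13.846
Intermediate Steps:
C(F, Z) = (-2 + F)/(F² + 7*Z) (C(F, Z) = (F - 2)/(Z + (F² + 6*Z)) = (-2 + F)/(F² + 7*Z))
-4*C(-4, -6)*15 = -4*(-2 - 4)/((-4)² + 7*(-6))*15 = -4*(-6)/(16 - 42)*15 = -4*(-6)/(-26)*15 = -(-2)*(-6)/13*15 = -4*3/13*15 = -12/13*15 = -180/13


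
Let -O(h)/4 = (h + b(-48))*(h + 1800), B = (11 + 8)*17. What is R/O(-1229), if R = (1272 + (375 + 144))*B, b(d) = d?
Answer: 578493/2916668 ≈ 0.19834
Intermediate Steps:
B = 323 (B = 19*17 = 323)
O(h) = -4*(-48 + h)*(1800 + h) (O(h) = -4*(h - 48)*(h + 1800) = -4*(-48 + h)*(1800 + h))
R = 578493 (R = (1272 + (375 + 144))*323 = (1272 + 519)*323 = 1791*323 = 578493)
R/O(-1229) = 578493/(345600 - 7008*(-1229) - 4*(-1229)²) = 578493/(345600 + 8612832 - 4*1510441) = 578493/(345600 + 8612832 - 6041764) = 578493/2916668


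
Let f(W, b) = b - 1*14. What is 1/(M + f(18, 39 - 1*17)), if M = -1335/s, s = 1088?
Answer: 1088/7369 ≈ 0.14765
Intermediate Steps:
f(W, b) = -14 + b (f(W, b) = b - 14 = -14 + b)
M = -1335/1088 ≈ -1.2270
1/(M + f(18, 39 - 1*17)) = 1/(-1335/1088 + (-14 + (39 - 1*17))) = 1/(-1335/1088 + (-14 + (39 - 17))) = 1/(-1335/1088 + (-14 + 22)) = 1/(-1335/1088 + 8) = 1/(7369/1088) = 1088/7369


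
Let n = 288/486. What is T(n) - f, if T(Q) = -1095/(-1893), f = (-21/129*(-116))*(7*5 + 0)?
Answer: -17917325/27133 ≈ -660.35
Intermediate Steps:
f = 28420/43 (f = (-21*1/129*(-116))*(35 + 0) = -7/43*(-116)*35 = (812/43)*35 = 28420/43 ≈ 660.93)
n = 16/27 (n = 288*(1/486) = 16/27 ≈ 0.59259)
T(Q) = 365/631 (T(Q) = -1095*(-1/1893) = 365/631)
T(n) - f = 365/631 - 1*28420/43 = 365/631 - 28420/43 = -17917325/27133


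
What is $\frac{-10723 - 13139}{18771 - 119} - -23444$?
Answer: $\frac{218626813}{9326} \approx 23443.0$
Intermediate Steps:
$\frac{-10723 - 13139}{18771 - 119} - -23444 = - \frac{23862}{18652} + 23444 = \left(-23862\right) \frac{1}{18652} + 23444 = - \frac{11931}{9326} + 23444 = \frac{218626813}{9326}$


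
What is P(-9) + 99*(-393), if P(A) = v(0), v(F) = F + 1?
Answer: -38906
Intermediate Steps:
v(F) = 1 + F
P(A) = 1 (P(A) = 1 + 0 = 1)
P(-9) + 99*(-393) = 1 + 99*(-393) = 1 - 38907 = -38906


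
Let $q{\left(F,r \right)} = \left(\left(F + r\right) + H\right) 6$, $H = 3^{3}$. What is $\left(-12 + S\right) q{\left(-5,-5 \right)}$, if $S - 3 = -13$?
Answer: $-2244$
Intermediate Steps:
$H = 27$
$q{\left(F,r \right)} = 162 + 6 F + 6 r$ ($q{\left(F,r \right)} = \left(\left(F + r\right) + 27\right) 6 = \left(27 + F + r\right) 6 = 162 + 6 F + 6 r$)
$S = -10$ ($S = 3 - 13 = -10$)
$\left(-12 + S\right) q{\left(-5,-5 \right)} = \left(-12 - 10\right) \left(162 + 6 \left(-5\right) + 6 \left(-5\right)\right) = - 22 \left(162 - 30 - 30\right) = \left(-22\right) 102 = -2244$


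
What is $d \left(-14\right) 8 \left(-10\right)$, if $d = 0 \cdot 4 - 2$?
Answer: $-2240$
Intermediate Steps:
$d = -2$ ($d = 0 - 2 = -2$)
$d \left(-14\right) 8 \left(-10\right) = - 2 \left(-14\right) 8 \left(-10\right) = - 2 \left(\left(-112\right) \left(-10\right)\right) = \left(-2\right) 1120 = -2240$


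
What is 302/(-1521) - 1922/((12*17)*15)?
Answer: -213749/258570 ≈ -0.82666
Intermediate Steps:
302/(-1521) - 1922/((12*17)*15) = 302*(-1/1521) - 1922/(204*15) = -302/1521 - 1922/3060 = -302/1521 - 1922*1/3060 = -302/1521 - 961/1530 = -213749/258570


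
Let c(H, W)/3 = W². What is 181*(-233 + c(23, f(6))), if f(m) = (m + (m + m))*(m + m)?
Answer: 25292035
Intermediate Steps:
f(m) = 6*m² (f(m) = (m + 2*m)*(2*m) = (3*m)*(2*m) = 6*m²)
c(H, W) = 3*W²
181*(-233 + c(23, f(6))) = 181*(-233 + 3*(6*6²)²) = 181*(-233 + 3*(6*36)²) = 181*(-233 + 3*216²) = 181*(-233 + 3*46656) = 181*(-233 + 139968) = 181*139735 = 25292035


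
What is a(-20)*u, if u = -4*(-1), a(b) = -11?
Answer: -44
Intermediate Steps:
u = 4
a(-20)*u = -11*4 = -44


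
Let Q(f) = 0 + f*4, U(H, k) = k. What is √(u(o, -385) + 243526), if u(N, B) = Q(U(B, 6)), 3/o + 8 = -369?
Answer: 5*√9742 ≈ 493.51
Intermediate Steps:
o = -3/377 (o = 3/(-8 - 369) = 3/(-377) = 3*(-1/377) = -3/377 ≈ -0.0079576)
Q(f) = 4*f (Q(f) = 0 + 4*f = 4*f)
u(N, B) = 24 (u(N, B) = 4*6 = 24)
√(u(o, -385) + 243526) = √(24 + 243526) = √243550 = 5*√9742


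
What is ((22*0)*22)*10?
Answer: 0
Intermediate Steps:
((22*0)*22)*10 = (0*22)*10 = 0*10 = 0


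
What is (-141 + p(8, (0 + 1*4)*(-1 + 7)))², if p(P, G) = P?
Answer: 17689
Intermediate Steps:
(-141 + p(8, (0 + 1*4)*(-1 + 7)))² = (-141 + 8)² = (-133)² = 17689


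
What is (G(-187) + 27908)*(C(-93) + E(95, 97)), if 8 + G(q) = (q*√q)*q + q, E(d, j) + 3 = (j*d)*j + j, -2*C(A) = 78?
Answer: 24772927830 + 31259138790*I*√187 ≈ 2.4773e+10 + 4.2746e+11*I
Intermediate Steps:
C(A) = -39 (C(A) = -½*78 = -39)
E(d, j) = -3 + j + d*j² (E(d, j) = -3 + ((j*d)*j + j) = -3 + ((d*j)*j + j) = -3 + (d*j² + j) = -3 + (j + d*j²) = -3 + j + d*j²)
G(q) = -8 + q + q^(5/2) (G(q) = -8 + ((q*√q)*q + q) = -8 + (q^(3/2)*q + q) = -8 + (q^(5/2) + q) = -8 + (q + q^(5/2)) = -8 + q + q^(5/2))
(G(-187) + 27908)*(C(-93) + E(95, 97)) = ((-8 - 187 + (-187)^(5/2)) + 27908)*(-39 + (-3 + 97 + 95*97²)) = ((-8 - 187 + 34969*I*√187) + 27908)*(-39 + (-3 + 97 + 95*9409)) = ((-195 + 34969*I*√187) + 27908)*(-39 + (-3 + 97 + 893855)) = (27713 + 34969*I*√187)*(-39 + 893949) = (27713 + 34969*I*√187)*893910 = 24772927830 + 31259138790*I*√187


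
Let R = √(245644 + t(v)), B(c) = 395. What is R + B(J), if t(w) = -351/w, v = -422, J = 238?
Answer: 395 + √43745414218/422 ≈ 890.63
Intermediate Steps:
R = √43745414218/422 (R = √(245644 - 351/(-422)) = √(245644 - 351*(-1/422)) = √(245644 + 351/422) = √(103662119/422) = √43745414218/422 ≈ 495.63)
R + B(J) = √43745414218/422 + 395 = 395 + √43745414218/422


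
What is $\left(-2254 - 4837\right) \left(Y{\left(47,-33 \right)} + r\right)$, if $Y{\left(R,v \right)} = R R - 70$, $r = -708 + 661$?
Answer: $-14834372$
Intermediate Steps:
$r = -47$
$Y{\left(R,v \right)} = -70 + R^{2}$ ($Y{\left(R,v \right)} = R^{2} - 70 = -70 + R^{2}$)
$\left(-2254 - 4837\right) \left(Y{\left(47,-33 \right)} + r\right) = \left(-2254 - 4837\right) \left(\left(-70 + 47^{2}\right) - 47\right) = - 7091 \left(\left(-70 + 2209\right) - 47\right) = - 7091 \left(2139 - 47\right) = \left(-7091\right) 2092 = -14834372$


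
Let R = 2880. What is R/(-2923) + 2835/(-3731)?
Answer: -2718855/1557959 ≈ -1.7451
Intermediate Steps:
R/(-2923) + 2835/(-3731) = 2880/(-2923) + 2835/(-3731) = 2880*(-1/2923) + 2835*(-1/3731) = -2880/2923 - 405/533 = -2718855/1557959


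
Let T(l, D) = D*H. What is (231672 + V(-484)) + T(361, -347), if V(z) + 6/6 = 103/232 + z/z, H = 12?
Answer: 52781959/232 ≈ 2.2751e+5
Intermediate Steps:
V(z) = 103/232 (V(z) = -1 + (103/232 + z/z) = -1 + (103*(1/232) + 1) = -1 + (103/232 + 1) = -1 + 335/232 = 103/232)
T(l, D) = 12*D (T(l, D) = D*12 = 12*D)
(231672 + V(-484)) + T(361, -347) = (231672 + 103/232) + 12*(-347) = 53748007/232 - 4164 = 52781959/232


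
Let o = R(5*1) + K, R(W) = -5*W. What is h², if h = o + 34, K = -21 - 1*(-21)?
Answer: 81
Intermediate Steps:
K = 0 (K = -21 + 21 = 0)
o = -25 (o = -25 + 0 = -25)
h = 9 (h = -25 + 34 = 9)
h² = 9² = 81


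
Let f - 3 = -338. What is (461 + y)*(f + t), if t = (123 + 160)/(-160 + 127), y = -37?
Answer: -4807312/33 ≈ -1.4568e+5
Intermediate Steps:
f = -335 (f = 3 - 338 = -335)
t = -283/33 (t = 283/(-33) = 283*(-1/33) = -283/33 ≈ -8.5758)
(461 + y)*(f + t) = (461 - 37)*(-335 - 283/33) = 424*(-11338/33) = -4807312/33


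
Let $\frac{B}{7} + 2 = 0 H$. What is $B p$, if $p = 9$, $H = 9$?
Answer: $-126$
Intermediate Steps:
$B = -14$ ($B = -14 + 7 \cdot 0 \cdot 9 = -14 + 7 \cdot 0 = -14 + 0 = -14$)
$B p = \left(-14\right) 9 = -126$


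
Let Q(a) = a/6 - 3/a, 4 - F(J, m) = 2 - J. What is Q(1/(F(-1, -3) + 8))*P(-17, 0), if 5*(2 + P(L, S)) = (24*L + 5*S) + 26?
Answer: 285572/135 ≈ 2115.3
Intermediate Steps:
F(J, m) = 2 + J (F(J, m) = 4 - (2 - J) = 4 + (-2 + J) = 2 + J)
P(L, S) = 16/5 + S + 24*L/5 (P(L, S) = -2 + ((24*L + 5*S) + 26)/5 = -2 + ((5*S + 24*L) + 26)/5 = -2 + (26 + 5*S + 24*L)/5 = -2 + (26/5 + S + 24*L/5) = 16/5 + S + 24*L/5)
Q(a) = -3/a + a/6 (Q(a) = a*(1/6) - 3/a = a/6 - 3/a = -3/a + a/6)
Q(1/(F(-1, -3) + 8))*P(-17, 0) = (-3/(1/((2 - 1) + 8)) + 1/(6*((2 - 1) + 8)))*(16/5 + 0 + (24/5)*(-17)) = (-3/(1/(1 + 8)) + 1/(6*(1 + 8)))*(16/5 + 0 - 408/5) = (-3/(1/9) + (1/6)/9)*(-392/5) = (-3/1/9 + (1/6)*(1/9))*(-392/5) = (-3*9 + 1/54)*(-392/5) = (-27 + 1/54)*(-392/5) = -1457/54*(-392/5) = 285572/135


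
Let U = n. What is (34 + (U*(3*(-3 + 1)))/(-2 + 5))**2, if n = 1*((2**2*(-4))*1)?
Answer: 4356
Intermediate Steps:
n = -16 (n = 1*((4*(-4))*1) = 1*(-16*1) = 1*(-16) = -16)
U = -16
(34 + (U*(3*(-3 + 1)))/(-2 + 5))**2 = (34 + (-48*(-3 + 1))/(-2 + 5))**2 = (34 - 48*(-2)/3)**2 = (34 - 16*(-6)*(1/3))**2 = (34 + 96*(1/3))**2 = (34 + 32)**2 = 66**2 = 4356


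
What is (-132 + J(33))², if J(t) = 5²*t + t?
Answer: 527076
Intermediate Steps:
J(t) = 26*t (J(t) = 25*t + t = 26*t)
(-132 + J(33))² = (-132 + 26*33)² = (-132 + 858)² = 726² = 527076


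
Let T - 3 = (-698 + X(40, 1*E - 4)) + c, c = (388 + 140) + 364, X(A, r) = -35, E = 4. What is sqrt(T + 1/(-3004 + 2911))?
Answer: sqrt(1401045)/93 ≈ 12.727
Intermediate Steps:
c = 892 (c = 528 + 364 = 892)
T = 162 (T = 3 + ((-698 - 35) + 892) = 3 + (-733 + 892) = 3 + 159 = 162)
sqrt(T + 1/(-3004 + 2911)) = sqrt(162 + 1/(-3004 + 2911)) = sqrt(162 + 1/(-93)) = sqrt(162 - 1/93) = sqrt(15065/93) = sqrt(1401045)/93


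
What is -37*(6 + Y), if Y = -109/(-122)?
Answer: -31117/122 ≈ -255.06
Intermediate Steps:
Y = 109/122 (Y = -109*(-1/122) = 109/122 ≈ 0.89344)
-37*(6 + Y) = -37*(6 + 109/122) = -37*841/122 = -31117/122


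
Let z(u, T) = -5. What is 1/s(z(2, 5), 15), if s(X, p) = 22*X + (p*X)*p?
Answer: -1/1235 ≈ -0.00080972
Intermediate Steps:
s(X, p) = 22*X + X*p**2 (s(X, p) = 22*X + (X*p)*p = 22*X + X*p**2)
1/s(z(2, 5), 15) = 1/(-5*(22 + 15**2)) = 1/(-5*(22 + 225)) = 1/(-5*247) = 1/(-1235) = -1/1235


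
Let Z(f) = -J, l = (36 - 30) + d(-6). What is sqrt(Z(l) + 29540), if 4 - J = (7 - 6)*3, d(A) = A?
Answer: sqrt(29539) ≈ 171.87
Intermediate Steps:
l = 0 (l = (36 - 30) - 6 = 6 - 6 = 0)
J = 1 (J = 4 - (7 - 6)*3 = 4 - 3 = 1)
Z(f) = -1 (Z(f) = -1*1 = -1)
sqrt(Z(l) + 29540) = sqrt(-1 + 29540) = sqrt(29539)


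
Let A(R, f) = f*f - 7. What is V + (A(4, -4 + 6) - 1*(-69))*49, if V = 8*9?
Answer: 3306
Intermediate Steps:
A(R, f) = -7 + f² (A(R, f) = f² - 7 = -7 + f²)
V = 72
V + (A(4, -4 + 6) - 1*(-69))*49 = 72 + ((-7 + (-4 + 6)²) - 1*(-69))*49 = 72 + ((-7 + 2²) + 69)*49 = 72 + ((-7 + 4) + 69)*49 = 72 + (-3 + 69)*49 = 72 + 66*49 = 72 + 3234 = 3306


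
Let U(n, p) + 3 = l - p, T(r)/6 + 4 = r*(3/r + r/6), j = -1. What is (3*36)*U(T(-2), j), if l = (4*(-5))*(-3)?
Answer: 6264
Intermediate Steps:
l = 60 (l = -20*(-3) = 60)
T(r) = -24 + 6*r*(3/r + r/6) (T(r) = -24 + 6*(r*(3/r + r/6)) = -24 + 6*r*(3/r + r/6))
U(n, p) = 57 - p (U(n, p) = -3 + (60 - p) = 57 - p)
(3*36)*U(T(-2), j) = (3*36)*(57 - 1*(-1)) = 108*(57 + 1) = 108*58 = 6264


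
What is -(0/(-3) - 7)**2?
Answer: -49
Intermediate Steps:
-(0/(-3) - 7)**2 = -(0*(-1/3) - 7)**2 = -(0 - 7)**2 = -1*(-7)**2 = -1*49 = -49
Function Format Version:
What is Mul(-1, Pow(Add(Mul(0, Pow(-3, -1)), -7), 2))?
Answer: -49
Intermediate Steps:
Mul(-1, Pow(Add(Mul(0, Pow(-3, -1)), -7), 2)) = Mul(-1, Pow(Add(Mul(0, Rational(-1, 3)), -7), 2)) = Mul(-1, Pow(Add(0, -7), 2)) = Mul(-1, Pow(-7, 2)) = Mul(-1, 49) = -49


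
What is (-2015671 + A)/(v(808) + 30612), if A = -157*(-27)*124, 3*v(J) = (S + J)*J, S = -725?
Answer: -894021/31780 ≈ -28.132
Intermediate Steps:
v(J) = J*(-725 + J)/3 (v(J) = ((-725 + J)*J)/3 = (J*(-725 + J))/3 = J*(-725 + J)/3)
A = 525636 (A = 4239*124 = 525636)
(-2015671 + A)/(v(808) + 30612) = (-2015671 + 525636)/((⅓)*808*(-725 + 808) + 30612) = -1490035/((⅓)*808*83 + 30612) = -1490035/(67064/3 + 30612) = -1490035/158900/3 = -1490035*3/158900 = -894021/31780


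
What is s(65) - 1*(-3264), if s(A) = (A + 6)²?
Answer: 8305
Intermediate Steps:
s(A) = (6 + A)²
s(65) - 1*(-3264) = (6 + 65)² - 1*(-3264) = 71² + 3264 = 5041 + 3264 = 8305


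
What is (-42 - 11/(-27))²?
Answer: 1261129/729 ≈ 1729.9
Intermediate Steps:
(-42 - 11/(-27))² = (-42 - 11*(-1/27))² = (-42 + 11/27)² = (-1123/27)² = 1261129/729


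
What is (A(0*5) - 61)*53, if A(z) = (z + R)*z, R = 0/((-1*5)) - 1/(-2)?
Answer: -3233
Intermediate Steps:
R = 1/2 (R = 0/(-5) - 1*(-1/2) = 0*(-1/5) + 1/2 = 0 + 1/2 = 1/2 ≈ 0.50000)
A(z) = z*(1/2 + z) (A(z) = (z + 1/2)*z = (1/2 + z)*z = z*(1/2 + z))
(A(0*5) - 61)*53 = ((0*5)*(1/2 + 0*5) - 61)*53 = (0*(1/2 + 0) - 61)*53 = (0*(1/2) - 61)*53 = (0 - 61)*53 = -61*53 = -3233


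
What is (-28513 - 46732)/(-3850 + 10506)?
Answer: -75245/6656 ≈ -11.305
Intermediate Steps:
(-28513 - 46732)/(-3850 + 10506) = -75245/6656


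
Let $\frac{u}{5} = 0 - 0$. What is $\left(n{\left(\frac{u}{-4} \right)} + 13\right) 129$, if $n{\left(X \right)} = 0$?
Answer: $1677$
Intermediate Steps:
$u = 0$ ($u = 5 \left(0 - 0\right) = 5 \left(0 + 0\right) = 5 \cdot 0 = 0$)
$\left(n{\left(\frac{u}{-4} \right)} + 13\right) 129 = \left(0 + 13\right) 129 = 13 \cdot 129 = 1677$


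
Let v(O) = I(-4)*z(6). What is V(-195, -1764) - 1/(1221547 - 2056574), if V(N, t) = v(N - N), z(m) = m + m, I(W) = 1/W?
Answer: -2505080/835027 ≈ -3.0000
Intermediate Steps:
I(W) = 1/W
z(m) = 2*m
v(O) = -3 (v(O) = (2*6)/(-4) = -1/4*12 = -3)
V(N, t) = -3
V(-195, -1764) - 1/(1221547 - 2056574) = -3 - 1/(1221547 - 2056574) = -3 - 1/(-835027) = -3 - 1*(-1/835027) = -3 + 1/835027 = -2505080/835027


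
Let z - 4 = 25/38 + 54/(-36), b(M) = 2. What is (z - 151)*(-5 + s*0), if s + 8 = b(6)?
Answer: 14045/19 ≈ 739.21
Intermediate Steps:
z = 60/19 (z = 4 + (25/38 + 54/(-36)) = 4 + (25*(1/38) + 54*(-1/36)) = 4 + (25/38 - 3/2) = 4 - 16/19 = 60/19 ≈ 3.1579)
s = -6 (s = -8 + 2 = -6)
(z - 151)*(-5 + s*0) = (60/19 - 151)*(-5 - 6*0) = -2809*(-5 + 0)/19 = -2809/19*(-5) = 14045/19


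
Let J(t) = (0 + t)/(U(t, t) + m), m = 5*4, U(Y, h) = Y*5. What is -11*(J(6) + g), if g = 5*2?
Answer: -2783/25 ≈ -111.32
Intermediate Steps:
U(Y, h) = 5*Y
m = 20
g = 10
J(t) = t/(20 + 5*t) (J(t) = (0 + t)/(5*t + 20) = t/(20 + 5*t))
-11*(J(6) + g) = -11*((1/5)*6/(4 + 6) + 10) = -11*((1/5)*6/10 + 10) = -11*((1/5)*6*(1/10) + 10) = -11*(3/25 + 10) = -11*253/25 = -2783/25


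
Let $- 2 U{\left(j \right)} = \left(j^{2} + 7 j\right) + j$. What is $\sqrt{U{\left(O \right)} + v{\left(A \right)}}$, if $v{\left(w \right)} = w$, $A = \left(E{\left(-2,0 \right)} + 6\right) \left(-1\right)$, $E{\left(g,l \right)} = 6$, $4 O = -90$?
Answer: $\frac{i \sqrt{2802}}{4} \approx 13.233 i$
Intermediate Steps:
$O = - \frac{45}{2}$ ($O = \frac{1}{4} \left(-90\right) = - \frac{45}{2} \approx -22.5$)
$A = -12$ ($A = \left(6 + 6\right) \left(-1\right) = 12 \left(-1\right) = -12$)
$U{\left(j \right)} = - 4 j - \frac{j^{2}}{2}$ ($U{\left(j \right)} = - \frac{\left(j^{2} + 7 j\right) + j}{2} = - \frac{j^{2} + 8 j}{2} = - 4 j - \frac{j^{2}}{2}$)
$\sqrt{U{\left(O \right)} + v{\left(A \right)}} = \sqrt{\left(- \frac{1}{2}\right) \left(- \frac{45}{2}\right) \left(8 - \frac{45}{2}\right) - 12} = \sqrt{\left(- \frac{1}{2}\right) \left(- \frac{45}{2}\right) \left(- \frac{29}{2}\right) - 12} = \sqrt{- \frac{1305}{8} - 12} = \sqrt{- \frac{1401}{8}} = \frac{i \sqrt{2802}}{4}$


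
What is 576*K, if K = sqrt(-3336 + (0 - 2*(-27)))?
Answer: 576*I*sqrt(3282) ≈ 32998.0*I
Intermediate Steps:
K = I*sqrt(3282) (K = sqrt(-3336 + (0 + 54)) = sqrt(-3336 + 54) = sqrt(-3282) = I*sqrt(3282) ≈ 57.289*I)
576*K = 576*(I*sqrt(3282)) = 576*I*sqrt(3282)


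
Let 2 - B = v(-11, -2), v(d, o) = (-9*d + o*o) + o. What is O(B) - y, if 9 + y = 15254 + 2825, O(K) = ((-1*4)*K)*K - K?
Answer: -57175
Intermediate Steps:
v(d, o) = o + o**2 - 9*d (v(d, o) = (-9*d + o**2) + o = (o**2 - 9*d) + o = o + o**2 - 9*d)
B = -99 (B = 2 - (-2 + (-2)**2 - 9*(-11)) = 2 - (-2 + 4 + 99) = 2 - 1*101 = 2 - 101 = -99)
O(K) = -K - 4*K**2 (O(K) = (-4*K)*K - K = -4*K**2 - K = -K - 4*K**2)
y = 18070 (y = -9 + (15254 + 2825) = -9 + 18079 = 18070)
O(B) - y = -1*(-99)*(1 + 4*(-99)) - 1*18070 = -1*(-99)*(1 - 396) - 18070 = -1*(-99)*(-395) - 18070 = -39105 - 18070 = -57175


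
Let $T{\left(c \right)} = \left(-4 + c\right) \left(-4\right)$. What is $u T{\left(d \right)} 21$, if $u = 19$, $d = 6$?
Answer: $-3192$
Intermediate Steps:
$T{\left(c \right)} = 16 - 4 c$
$u T{\left(d \right)} 21 = 19 \left(16 - 24\right) 21 = 19 \left(-8\right) 21 = \left(-152\right) 21 = -3192$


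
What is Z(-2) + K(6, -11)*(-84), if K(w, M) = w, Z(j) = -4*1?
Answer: -508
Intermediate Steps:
Z(j) = -4
Z(-2) + K(6, -11)*(-84) = -4 + 6*(-84) = -4 - 504 = -508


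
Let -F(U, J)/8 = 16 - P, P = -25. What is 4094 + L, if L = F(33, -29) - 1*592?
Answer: 3174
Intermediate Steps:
F(U, J) = -328 (F(U, J) = -8*(16 - 1*(-25)) = -8*(16 + 25) = -8*41 = -328)
L = -920 (L = -328 - 1*592 = -328 - 592 = -920)
4094 + L = 4094 - 920 = 3174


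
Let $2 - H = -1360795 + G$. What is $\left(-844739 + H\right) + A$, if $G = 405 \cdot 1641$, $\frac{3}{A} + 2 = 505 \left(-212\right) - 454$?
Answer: $- \frac{15971179255}{107516} \approx -1.4855 \cdot 10^{5}$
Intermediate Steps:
$A = - \frac{3}{107516}$ ($A = \frac{3}{-2 + \left(505 \left(-212\right) - 454\right)} = \frac{3}{-2 - 107514} = \frac{3}{-107516} = 3 \left(- \frac{1}{107516}\right) = - \frac{3}{107516} \approx -2.7903 \cdot 10^{-5}$)
$G = 664605$
$H = 696192$ ($H = 2 - \left(-1360795 + 664605\right) = 2 - -696190 = 2 + 696190 = 696192$)
$\left(-844739 + H\right) + A = \left(-844739 + 696192\right) - \frac{3}{107516} = -148547 - \frac{3}{107516} = - \frac{15971179255}{107516}$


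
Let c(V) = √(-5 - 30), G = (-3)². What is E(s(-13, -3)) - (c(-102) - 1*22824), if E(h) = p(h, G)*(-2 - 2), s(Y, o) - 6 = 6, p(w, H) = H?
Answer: 22788 - I*√35 ≈ 22788.0 - 5.9161*I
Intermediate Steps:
G = 9
c(V) = I*√35 (c(V) = √(-35) = I*√35)
s(Y, o) = 12 (s(Y, o) = 6 + 6 = 12)
E(h) = -36 (E(h) = 9*(-2 - 2) = 9*(-4) = -36)
E(s(-13, -3)) - (c(-102) - 1*22824) = -36 - (I*√35 - 1*22824) = -36 - (I*√35 - 22824) = -36 - (-22824 + I*√35) = -36 + (22824 - I*√35) = 22788 - I*√35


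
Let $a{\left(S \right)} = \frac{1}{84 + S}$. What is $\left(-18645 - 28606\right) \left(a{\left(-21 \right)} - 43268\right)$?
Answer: $\frac{128800697633}{63} \approx 2.0445 \cdot 10^{9}$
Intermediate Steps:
$\left(-18645 - 28606\right) \left(a{\left(-21 \right)} - 43268\right) = \left(-18645 - 28606\right) \left(\frac{1}{84 - 21} - 43268\right) = - 47251 \left(\frac{1}{63} - 43268\right) = \left(-47251\right) \left(- \frac{2725883}{63}\right) = \frac{128800697633}{63}$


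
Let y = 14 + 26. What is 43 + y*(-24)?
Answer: -917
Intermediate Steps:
y = 40
43 + y*(-24) = 43 + 40*(-24) = 43 - 960 = -917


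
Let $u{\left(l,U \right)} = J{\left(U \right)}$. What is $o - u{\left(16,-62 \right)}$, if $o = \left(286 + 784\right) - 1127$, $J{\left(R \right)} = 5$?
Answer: $-62$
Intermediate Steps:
$u{\left(l,U \right)} = 5$
$o = -57$ ($o = 1070 - 1127 = -57$)
$o - u{\left(16,-62 \right)} = -57 - 5 = -62$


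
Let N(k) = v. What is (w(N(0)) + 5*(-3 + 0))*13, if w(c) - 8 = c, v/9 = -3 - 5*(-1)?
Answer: 143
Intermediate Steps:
v = 18 (v = 9*(-3 - 5*(-1)) = 9*(-3 + 5) = 9*2 = 18)
N(k) = 18
w(c) = 8 + c
(w(N(0)) + 5*(-3 + 0))*13 = ((8 + 18) + 5*(-3 + 0))*13 = (26 + 5*(-3))*13 = (26 - 15)*13 = 11*13 = 143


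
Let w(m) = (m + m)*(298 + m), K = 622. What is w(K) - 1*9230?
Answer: 1135250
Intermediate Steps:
w(m) = 2*m*(298 + m) (w(m) = (2*m)*(298 + m) = 2*m*(298 + m))
w(K) - 1*9230 = 2*622*(298 + 622) - 1*9230 = 2*622*920 - 9230 = 1144480 - 9230 = 1135250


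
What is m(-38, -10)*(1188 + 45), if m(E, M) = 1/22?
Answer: 1233/22 ≈ 56.045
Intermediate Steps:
m(E, M) = 1/22
m(-38, -10)*(1188 + 45) = (1188 + 45)/22 = (1/22)*1233 = 1233/22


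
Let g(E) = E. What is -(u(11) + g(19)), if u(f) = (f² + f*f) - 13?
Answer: -248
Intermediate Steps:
u(f) = -13 + 2*f² (u(f) = (f² + f²) - 13 = 2*f² - 13 = -13 + 2*f²)
-(u(11) + g(19)) = -((-13 + 2*11²) + 19) = -((-13 + 2*121) + 19) = -((-13 + 242) + 19) = -(229 + 19) = -1*248 = -248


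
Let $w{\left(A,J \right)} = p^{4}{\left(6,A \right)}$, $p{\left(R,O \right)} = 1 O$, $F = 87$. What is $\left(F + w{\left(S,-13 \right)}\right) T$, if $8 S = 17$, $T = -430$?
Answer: $- \frac{94572695}{2048} \approx -46178.0$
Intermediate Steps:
$p{\left(R,O \right)} = O$
$S = \frac{17}{8}$ ($S = \frac{1}{8} \cdot 17 = \frac{17}{8} \approx 2.125$)
$w{\left(A,J \right)} = A^{4}$
$\left(F + w{\left(S,-13 \right)}\right) T = \left(87 + \left(\frac{17}{8}\right)^{4}\right) \left(-430\right) = \left(87 + \frac{83521}{4096}\right) \left(-430\right) = \frac{439873}{4096} \left(-430\right) = - \frac{94572695}{2048}$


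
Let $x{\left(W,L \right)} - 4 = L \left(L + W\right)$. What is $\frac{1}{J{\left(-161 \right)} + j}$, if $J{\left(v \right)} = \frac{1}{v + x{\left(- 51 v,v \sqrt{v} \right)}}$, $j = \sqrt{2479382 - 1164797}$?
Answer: $\frac{3 \left(1391146 + 440657 i \sqrt{161}\right)}{-1 + 12520314 \sqrt{146065} + 3965913 i \sqrt{23516465}} \approx 0.00087218$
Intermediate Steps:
$x{\left(W,L \right)} = 4 + L \left(L + W\right)$
$j = 3 \sqrt{146065}$ ($j = \sqrt{1314585} = 3 \sqrt{146065} \approx 1146.6$)
$J{\left(v \right)} = \frac{1}{4 + v + v^{3} - 51 v^{\frac{5}{2}}}$ ($J{\left(v \right)} = \frac{1}{v + \left(4 + \left(v \sqrt{v}\right)^{2} + v \sqrt{v} \left(- 51 v\right)\right)} = \frac{1}{v + \left(4 + \left(v^{\frac{3}{2}}\right)^{2} + v^{\frac{3}{2}} \left(- 51 v\right)\right)} = \frac{1}{v + \left(4 + v^{3} - 51 v^{\frac{5}{2}}\right)} = \frac{1}{4 + v + v^{3} - 51 v^{\frac{5}{2}}}$)
$\frac{1}{J{\left(-161 \right)} + j} = \frac{1}{\frac{1}{4 - 161 + \left(-161\right)^{3} - 51 \left(-161\right)^{\frac{5}{2}}} + 3 \sqrt{146065}} = \frac{1}{\frac{1}{4 - 161 - 4173281 - 51 \cdot 25921 i \sqrt{161}} + 3 \sqrt{146065}} = \frac{1}{\frac{1}{4 - 161 - 4173281 - 1321971 i \sqrt{161}} + 3 \sqrt{146065}} = \frac{1}{\frac{1}{-4173438 - 1321971 i \sqrt{161}} + 3 \sqrt{146065}}$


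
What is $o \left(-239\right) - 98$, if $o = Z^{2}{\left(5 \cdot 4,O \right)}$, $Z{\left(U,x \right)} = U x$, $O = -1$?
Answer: $-95698$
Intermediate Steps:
$o = 400$ ($o = \left(5 \cdot 4 \left(-1\right)\right)^{2} = \left(20 \left(-1\right)\right)^{2} = \left(-20\right)^{2} = 400$)
$o \left(-239\right) - 98 = 400 \left(-239\right) - 98 = -95600 - 98 = -95698$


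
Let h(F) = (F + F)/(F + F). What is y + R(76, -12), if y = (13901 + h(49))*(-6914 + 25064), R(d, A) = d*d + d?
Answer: 252327152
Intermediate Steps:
R(d, A) = d + d**2 (R(d, A) = d**2 + d = d + d**2)
h(F) = 1 (h(F) = (2*F)/((2*F)) = (2*F)*(1/(2*F)) = 1)
y = 252321300 (y = (13901 + 1)*(-6914 + 25064) = 13902*18150 = 252321300)
y + R(76, -12) = 252321300 + 76*(1 + 76) = 252321300 + 76*77 = 252321300 + 5852 = 252327152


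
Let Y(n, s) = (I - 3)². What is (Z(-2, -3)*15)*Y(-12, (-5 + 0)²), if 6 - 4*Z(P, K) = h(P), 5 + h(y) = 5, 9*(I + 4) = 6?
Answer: 1805/2 ≈ 902.50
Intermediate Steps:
I = -10/3 (I = -4 + (⅑)*6 = -4 + ⅔ = -10/3 ≈ -3.3333)
h(y) = 0 (h(y) = -5 + 5 = 0)
Z(P, K) = 3/2 (Z(P, K) = 3/2 - ¼*0 = 3/2 + 0 = 3/2)
Y(n, s) = 361/9 (Y(n, s) = (-10/3 - 3)² = (-19/3)² = 361/9)
(Z(-2, -3)*15)*Y(-12, (-5 + 0)²) = ((3/2)*15)*(361/9) = (45/2)*(361/9) = 1805/2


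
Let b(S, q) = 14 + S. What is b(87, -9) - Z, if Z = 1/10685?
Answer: 1079184/10685 ≈ 101.00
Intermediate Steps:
Z = 1/10685 ≈ 9.3589e-5
b(87, -9) - Z = (14 + 87) - 1*1/10685 = 101 - 1/10685 = 1079184/10685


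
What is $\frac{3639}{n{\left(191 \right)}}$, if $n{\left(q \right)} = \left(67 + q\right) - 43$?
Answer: $\frac{3639}{215} \approx 16.926$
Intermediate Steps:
$n{\left(q \right)} = 24 + q$
$\frac{3639}{n{\left(191 \right)}} = \frac{3639}{24 + 191} = \frac{3639}{215}$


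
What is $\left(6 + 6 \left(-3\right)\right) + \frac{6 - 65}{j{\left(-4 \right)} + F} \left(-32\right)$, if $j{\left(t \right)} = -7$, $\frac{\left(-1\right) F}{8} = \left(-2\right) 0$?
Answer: $- \frac{1972}{7} \approx -281.71$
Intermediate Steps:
$F = 0$ ($F = - 8 \left(\left(-2\right) 0\right) = \left(-8\right) 0 = 0$)
$\left(6 + 6 \left(-3\right)\right) + \frac{6 - 65}{j{\left(-4 \right)} + F} \left(-32\right) = \left(6 + 6 \left(-3\right)\right) + \frac{6 - 65}{-7 + 0} \left(-32\right) = \left(6 - 18\right) + - \frac{59}{-7} \left(-32\right) = -12 + \left(-59\right) \left(- \frac{1}{7}\right) \left(-32\right) = -12 + \frac{59}{7} \left(-32\right) = -12 - \frac{1888}{7} = - \frac{1972}{7}$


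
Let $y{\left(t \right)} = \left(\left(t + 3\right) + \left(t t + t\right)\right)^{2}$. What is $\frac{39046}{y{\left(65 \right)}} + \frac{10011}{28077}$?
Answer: $\frac{31871141391}{88873831438} \approx 0.35861$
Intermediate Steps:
$y{\left(t \right)} = \left(3 + t^{2} + 2 t\right)^{2}$ ($y{\left(t \right)} = \left(\left(3 + t\right) + \left(t^{2} + t\right)\right)^{2} = \left(\left(3 + t\right) + \left(t + t^{2}\right)\right)^{2} = \left(3 + t^{2} + 2 t\right)^{2}$)
$\frac{39046}{y{\left(65 \right)}} + \frac{10011}{28077} = \frac{39046}{\left(3 + 65^{2} + 2 \cdot 65\right)^{2}} + \frac{10011}{28077} = \frac{39046}{\left(3 + 4225 + 130\right)^{2}} + 10011 \cdot \frac{1}{28077} = \frac{39046}{4358^{2}} + \frac{3337}{9359} = \frac{39046}{18992164} + \frac{3337}{9359} = 39046 \cdot \frac{1}{18992164} + \frac{3337}{9359} = \frac{19523}{9496082} + \frac{3337}{9359} = \frac{31871141391}{88873831438}$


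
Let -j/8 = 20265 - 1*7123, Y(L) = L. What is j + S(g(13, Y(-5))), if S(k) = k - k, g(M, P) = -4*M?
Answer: -105136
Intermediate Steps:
S(k) = 0
j = -105136 (j = -8*(20265 - 1*7123) = -8*(20265 - 7123) = -8*13142 = -105136)
j + S(g(13, Y(-5))) = -105136 + 0 = -105136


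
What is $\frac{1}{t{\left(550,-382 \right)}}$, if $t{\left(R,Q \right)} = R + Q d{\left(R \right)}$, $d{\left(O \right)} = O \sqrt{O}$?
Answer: $- \frac{1}{44142009450} - \frac{191 \sqrt{22}}{4414200945} \approx -2.0297 \cdot 10^{-7}$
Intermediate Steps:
$d{\left(O \right)} = O^{\frac{3}{2}}$
$t{\left(R,Q \right)} = R + Q R^{\frac{3}{2}}$
$\frac{1}{t{\left(550,-382 \right)}} = \frac{1}{550 - 382 \cdot 550^{\frac{3}{2}}} = \frac{1}{550 - 382 \cdot 2750 \sqrt{22}} = \frac{1}{550 - 1050500 \sqrt{22}}$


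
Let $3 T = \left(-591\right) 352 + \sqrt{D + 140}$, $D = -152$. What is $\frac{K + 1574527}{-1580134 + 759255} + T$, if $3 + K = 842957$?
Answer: $- \frac{56925450857}{820879} + \frac{2 i \sqrt{3}}{3} \approx -69347.0 + 1.1547 i$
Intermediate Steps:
$K = 842954$ ($K = -3 + 842957 = 842954$)
$T = -69344 + \frac{2 i \sqrt{3}}{3}$ ($T = \frac{\left(-591\right) 352 + \sqrt{-152 + 140}}{3} = \frac{-208032 + \sqrt{-12}}{3} = \frac{-208032 + 2 i \sqrt{3}}{3} = -69344 + \frac{2 i \sqrt{3}}{3} \approx -69344.0 + 1.1547 i$)
$\frac{K + 1574527}{-1580134 + 759255} + T = \frac{842954 + 1574527}{-1580134 + 759255} - \left(69344 - \frac{2 i \sqrt{3}}{3}\right) = \frac{2417481}{-820879} - \left(69344 - \frac{2 i \sqrt{3}}{3}\right) = 2417481 \left(- \frac{1}{820879}\right) - \left(69344 - \frac{2 i \sqrt{3}}{3}\right) = - \frac{2417481}{820879} - \left(69344 - \frac{2 i \sqrt{3}}{3}\right) = - \frac{56925450857}{820879} + \frac{2 i \sqrt{3}}{3}$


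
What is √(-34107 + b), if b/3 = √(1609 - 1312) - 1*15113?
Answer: √(-79446 + 9*√33) ≈ 281.77*I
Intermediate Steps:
b = -45339 + 9*√33 (b = 3*(√(1609 - 1312) - 1*15113) = 3*(√297 - 15113) = 3*(3*√33 - 15113) = 3*(-15113 + 3*√33) = -45339 + 9*√33 ≈ -45287.)
√(-34107 + b) = √(-34107 + (-45339 + 9*√33)) = √(-79446 + 9*√33)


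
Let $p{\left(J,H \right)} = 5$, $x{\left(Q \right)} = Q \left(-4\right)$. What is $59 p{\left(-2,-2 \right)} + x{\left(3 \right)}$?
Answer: $283$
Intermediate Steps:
$x{\left(Q \right)} = - 4 Q$
$59 p{\left(-2,-2 \right)} + x{\left(3 \right)} = 59 \cdot 5 - 12 = 295 - 12 = 283$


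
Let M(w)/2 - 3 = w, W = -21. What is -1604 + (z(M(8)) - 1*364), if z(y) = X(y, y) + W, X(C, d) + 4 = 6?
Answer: -1987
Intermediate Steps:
X(C, d) = 2 (X(C, d) = -4 + 6 = 2)
M(w) = 6 + 2*w
z(y) = -19 (z(y) = 2 - 21 = -19)
-1604 + (z(M(8)) - 1*364) = -1604 + (-19 - 1*364) = -1604 + (-19 - 364) = -1604 - 383 = -1987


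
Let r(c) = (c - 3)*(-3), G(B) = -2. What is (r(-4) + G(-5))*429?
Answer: 8151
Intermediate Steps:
r(c) = 9 - 3*c (r(c) = (-3 + c)*(-3) = 9 - 3*c)
(r(-4) + G(-5))*429 = ((9 - 3*(-4)) - 2)*429 = ((9 + 12) - 2)*429 = (21 - 2)*429 = 19*429 = 8151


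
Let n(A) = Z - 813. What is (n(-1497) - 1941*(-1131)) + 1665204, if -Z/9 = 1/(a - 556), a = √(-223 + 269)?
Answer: 198830488764/51515 + 3*√46/103030 ≈ 3.8597e+6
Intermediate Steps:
a = √46 ≈ 6.7823
Z = -9/(-556 + √46) (Z = -9/(√46 - 556) = -9/(-556 + √46) ≈ 0.016387)
n(A) = -41880861/51515 + 3*√46/103030 (n(A) = (834/51515 + 3*√46/103030) - 813 = -41880861/51515 + 3*√46/103030)
(n(-1497) - 1941*(-1131)) + 1665204 = ((-41880861/51515 + 3*√46/103030) - 1941*(-1131)) + 1665204 = ((-41880861/51515 + 3*√46/103030) + 2195271) + 1665204 = (113047504704/51515 + 3*√46/103030) + 1665204 = 198830488764/51515 + 3*√46/103030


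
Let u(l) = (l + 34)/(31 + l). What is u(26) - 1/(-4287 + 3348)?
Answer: 18799/17841 ≈ 1.0537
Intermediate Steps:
u(l) = (34 + l)/(31 + l)
u(26) - 1/(-4287 + 3348) = (34 + 26)/(31 + 26) - 1/(-4287 + 3348) = 60/57 - 1/(-939) = (1/57)*60 - 1*(-1/939) = 20/19 + 1/939 = 18799/17841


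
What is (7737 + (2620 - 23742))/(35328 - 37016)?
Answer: 13385/1688 ≈ 7.9295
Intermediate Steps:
(7737 + (2620 - 23742))/(35328 - 37016) = (7737 - 21122)/(-1688) = -13385*(-1/1688) = 13385/1688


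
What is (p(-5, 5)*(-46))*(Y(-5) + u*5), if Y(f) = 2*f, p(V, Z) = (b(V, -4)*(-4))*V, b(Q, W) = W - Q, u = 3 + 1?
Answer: -9200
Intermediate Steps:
u = 4
p(V, Z) = V*(16 + 4*V) (p(V, Z) = ((-4 - V)*(-4))*V = (16 + 4*V)*V = V*(16 + 4*V))
(p(-5, 5)*(-46))*(Y(-5) + u*5) = ((4*(-5)*(4 - 5))*(-46))*(2*(-5) + 4*5) = ((4*(-5)*(-1))*(-46))*(-10 + 20) = (20*(-46))*10 = -920*10 = -9200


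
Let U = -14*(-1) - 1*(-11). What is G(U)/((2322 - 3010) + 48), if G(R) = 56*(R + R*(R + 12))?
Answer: -665/8 ≈ -83.125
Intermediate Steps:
U = 25 (U = 14 + 11 = 25)
G(R) = 56*R + 56*R*(12 + R) (G(R) = 56*(R + R*(12 + R)) = 56*R + 56*R*(12 + R))
G(U)/((2322 - 3010) + 48) = (56*25*(13 + 25))/((2322 - 3010) + 48) = (56*25*38)/(-688 + 48) = 53200/(-640) = 53200*(-1/640) = -665/8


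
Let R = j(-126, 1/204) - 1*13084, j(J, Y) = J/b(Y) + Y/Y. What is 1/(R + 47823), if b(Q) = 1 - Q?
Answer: 29/1003788 ≈ 2.8891e-5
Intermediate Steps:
j(J, Y) = 1 + J/(1 - Y) (j(J, Y) = J/(1 - Y) + Y/Y = J/(1 - Y) + 1 = 1 + J/(1 - Y))
R = -383079/29 (R = (-1 + 1/204 - 1*(-126))/(-1 + 1/204) - 1*13084 = (-1 + 1/204 + 126)/(-1 + 1/204) - 13084 = (25501/204)/(-203/204) - 13084 = -204/203*25501/204 - 13084 = -3643/29 - 13084 = -383079/29 ≈ -13210.)
1/(R + 47823) = 1/(-383079/29 + 47823) = 1/(1003788/29) = 29/1003788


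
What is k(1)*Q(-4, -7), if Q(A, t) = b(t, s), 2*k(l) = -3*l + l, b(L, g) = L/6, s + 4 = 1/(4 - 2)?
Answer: 7/6 ≈ 1.1667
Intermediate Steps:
s = -7/2 (s = -4 + 1/(4 - 2) = -4 + 1/2 = -4 + ½ = -7/2 ≈ -3.5000)
b(L, g) = L/6 (b(L, g) = L*(⅙) = L/6)
k(l) = -l (k(l) = (-3*l + l)/2 = (-2*l)/2 = -l)
Q(A, t) = t/6
k(1)*Q(-4, -7) = (-1*1)*((⅙)*(-7)) = -1*(-7/6) = 7/6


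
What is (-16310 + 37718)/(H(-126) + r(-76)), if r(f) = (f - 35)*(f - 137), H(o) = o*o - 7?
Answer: 2676/4939 ≈ 0.54181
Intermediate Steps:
H(o) = -7 + o**2 (H(o) = o**2 - 7 = -7 + o**2)
r(f) = (-137 + f)*(-35 + f) (r(f) = (-35 + f)*(-137 + f) = (-137 + f)*(-35 + f))
(-16310 + 37718)/(H(-126) + r(-76)) = (-16310 + 37718)/((-7 + (-126)**2) + (4795 + (-76)**2 - 172*(-76))) = 21408/((-7 + 15876) + (4795 + 5776 + 13072)) = 21408/(15869 + 23643) = 21408/39512 = 21408*(1/39512) = 2676/4939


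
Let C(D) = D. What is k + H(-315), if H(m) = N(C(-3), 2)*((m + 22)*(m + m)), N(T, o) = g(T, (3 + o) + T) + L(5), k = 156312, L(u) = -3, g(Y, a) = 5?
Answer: 525492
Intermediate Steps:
N(T, o) = 2 (N(T, o) = 5 - 3 = 2)
H(m) = 4*m*(22 + m) (H(m) = 2*((m + 22)*(m + m)) = 2*((22 + m)*(2*m)) = 2*(2*m*(22 + m)) = 4*m*(22 + m))
k + H(-315) = 156312 + 4*(-315)*(22 - 315) = 156312 + 4*(-315)*(-293) = 156312 + 369180 = 525492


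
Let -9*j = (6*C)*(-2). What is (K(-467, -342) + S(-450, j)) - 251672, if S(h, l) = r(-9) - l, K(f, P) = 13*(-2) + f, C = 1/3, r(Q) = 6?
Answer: -2269435/9 ≈ -2.5216e+5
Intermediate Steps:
C = ⅓ ≈ 0.33333
K(f, P) = -26 + f
j = 4/9 (j = -6*(⅓)*(-2)/9 = -2*(-2)/9 = -⅑*(-4) = 4/9 ≈ 0.44444)
S(h, l) = 6 - l
(K(-467, -342) + S(-450, j)) - 251672 = ((-26 - 467) + (6 - 1*4/9)) - 251672 = (-493 + (6 - 4/9)) - 251672 = (-493 + 50/9) - 251672 = -4387/9 - 251672 = -2269435/9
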